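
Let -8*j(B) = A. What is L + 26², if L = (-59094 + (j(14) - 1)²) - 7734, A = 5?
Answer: -4233559/64 ≈ -66149.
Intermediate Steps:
j(B) = -5/8 (j(B) = -⅛*5 = -5/8)
L = -4276823/64 (L = (-59094 + (-5/8 - 1)²) - 7734 = (-59094 + (-13/8)²) - 7734 = (-59094 + 169/64) - 7734 = -3781847/64 - 7734 = -4276823/64 ≈ -66825.)
L + 26² = -4276823/64 + 26² = -4276823/64 + 676 = -4233559/64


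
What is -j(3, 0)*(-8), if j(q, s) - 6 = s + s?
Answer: 48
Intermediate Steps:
j(q, s) = 6 + 2*s (j(q, s) = 6 + (s + s) = 6 + 2*s)
-j(3, 0)*(-8) = -(6 + 2*0)*(-8) = -(6 + 0)*(-8) = -1*6*(-8) = -6*(-8) = 48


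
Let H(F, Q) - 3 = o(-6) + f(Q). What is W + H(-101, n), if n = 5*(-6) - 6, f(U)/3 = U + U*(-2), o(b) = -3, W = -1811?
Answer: -1703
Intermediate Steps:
f(U) = -3*U (f(U) = 3*(U + U*(-2)) = 3*(U - 2*U) = 3*(-U) = -3*U)
n = -36 (n = -30 - 6 = -36)
H(F, Q) = -3*Q (H(F, Q) = 3 + (-3 - 3*Q) = -3*Q)
W + H(-101, n) = -1811 - 3*(-36) = -1811 + 108 = -1703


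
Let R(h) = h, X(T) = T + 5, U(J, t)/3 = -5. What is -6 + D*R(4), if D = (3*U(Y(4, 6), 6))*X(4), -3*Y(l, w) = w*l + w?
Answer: -1626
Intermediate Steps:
Y(l, w) = -w/3 - l*w/3 (Y(l, w) = -(w*l + w)/3 = -(l*w + w)/3 = -(w + l*w)/3 = -w/3 - l*w/3)
U(J, t) = -15 (U(J, t) = 3*(-5) = -15)
X(T) = 5 + T
D = -405 (D = (3*(-15))*(5 + 4) = -45*9 = -405)
-6 + D*R(4) = -6 - 405*4 = -6 - 1620 = -1626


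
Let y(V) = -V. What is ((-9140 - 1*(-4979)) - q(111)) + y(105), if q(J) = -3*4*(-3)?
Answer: -4302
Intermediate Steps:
q(J) = 36 (q(J) = -12*(-3) = 36)
((-9140 - 1*(-4979)) - q(111)) + y(105) = ((-9140 - 1*(-4979)) - 1*36) - 1*105 = ((-9140 + 4979) - 36) - 105 = (-4161 - 36) - 105 = -4197 - 105 = -4302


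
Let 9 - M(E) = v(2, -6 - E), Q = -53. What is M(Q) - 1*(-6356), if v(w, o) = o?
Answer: 6318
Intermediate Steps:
M(E) = 15 + E (M(E) = 9 - (-6 - E) = 9 + (6 + E) = 15 + E)
M(Q) - 1*(-6356) = (15 - 53) - 1*(-6356) = -38 + 6356 = 6318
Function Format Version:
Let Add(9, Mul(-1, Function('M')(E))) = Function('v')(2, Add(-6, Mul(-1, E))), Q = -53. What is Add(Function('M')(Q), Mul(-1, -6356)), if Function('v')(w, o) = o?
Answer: 6318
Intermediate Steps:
Function('M')(E) = Add(15, E) (Function('M')(E) = Add(9, Mul(-1, Add(-6, Mul(-1, E)))) = Add(9, Add(6, E)) = Add(15, E))
Add(Function('M')(Q), Mul(-1, -6356)) = Add(Add(15, -53), Mul(-1, -6356)) = Add(-38, 6356) = 6318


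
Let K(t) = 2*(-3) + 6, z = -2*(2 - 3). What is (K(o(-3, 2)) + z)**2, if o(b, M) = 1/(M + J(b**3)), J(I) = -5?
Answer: 4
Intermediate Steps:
o(b, M) = 1/(-5 + M) (o(b, M) = 1/(M - 5) = 1/(-5 + M))
z = 2 (z = -2*(-1) = 2)
K(t) = 0 (K(t) = -6 + 6 = 0)
(K(o(-3, 2)) + z)**2 = (0 + 2)**2 = 2**2 = 4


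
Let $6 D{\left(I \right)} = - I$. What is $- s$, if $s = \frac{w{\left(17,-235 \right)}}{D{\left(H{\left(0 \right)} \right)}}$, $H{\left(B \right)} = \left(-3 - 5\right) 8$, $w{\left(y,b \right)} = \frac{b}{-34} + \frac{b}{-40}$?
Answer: $- \frac{5217}{4352} \approx -1.1988$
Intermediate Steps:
$w{\left(y,b \right)} = - \frac{37 b}{680}$ ($w{\left(y,b \right)} = b \left(- \frac{1}{34}\right) + b \left(- \frac{1}{40}\right) = - \frac{b}{34} - \frac{b}{40} = - \frac{37 b}{680}$)
$H{\left(B \right)} = -64$ ($H{\left(B \right)} = \left(-3 - 5\right) 8 = \left(-8\right) 8 = -64$)
$D{\left(I \right)} = - \frac{I}{6}$ ($D{\left(I \right)} = \frac{\left(-1\right) I}{6} = - \frac{I}{6}$)
$s = \frac{5217}{4352}$ ($s = \frac{\left(- \frac{37}{680}\right) \left(-235\right)}{\left(- \frac{1}{6}\right) \left(-64\right)} = \frac{1739}{136 \cdot \frac{32}{3}} = \frac{1739}{136} \cdot \frac{3}{32} = \frac{5217}{4352} \approx 1.1988$)
$- s = \left(-1\right) \frac{5217}{4352} = - \frac{5217}{4352}$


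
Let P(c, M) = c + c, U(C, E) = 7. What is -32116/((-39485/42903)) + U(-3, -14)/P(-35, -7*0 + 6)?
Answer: 2755737599/78970 ≈ 34896.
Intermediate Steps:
P(c, M) = 2*c
-32116/((-39485/42903)) + U(-3, -14)/P(-35, -7*0 + 6) = -32116/((-39485/42903)) + 7/((2*(-35))) = -32116/((-39485*1/42903)) + 7/(-70) = -32116/(-39485/42903) + 7*(-1/70) = -32116*(-42903/39485) - ⅒ = 1377872748/39485 - ⅒ = 2755737599/78970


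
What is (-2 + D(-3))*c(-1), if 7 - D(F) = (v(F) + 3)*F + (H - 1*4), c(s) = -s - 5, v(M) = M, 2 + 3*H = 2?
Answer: -36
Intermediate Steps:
H = 0 (H = -⅔ + (⅓)*2 = -⅔ + ⅔ = 0)
c(s) = -5 - s
D(F) = 11 - F*(3 + F) (D(F) = 7 - ((F + 3)*F + (0 - 1*4)) = 7 - ((3 + F)*F + (0 - 4)) = 7 - (F*(3 + F) - 4) = 7 - (-4 + F*(3 + F)) = 7 + (4 - F*(3 + F)) = 11 - F*(3 + F))
(-2 + D(-3))*c(-1) = (-2 + (11 - 1*(-3)² - 3*(-3)))*(-5 - 1*(-1)) = (-2 + (11 - 1*9 + 9))*(-5 + 1) = (-2 + (11 - 9 + 9))*(-4) = (-2 + 11)*(-4) = 9*(-4) = -36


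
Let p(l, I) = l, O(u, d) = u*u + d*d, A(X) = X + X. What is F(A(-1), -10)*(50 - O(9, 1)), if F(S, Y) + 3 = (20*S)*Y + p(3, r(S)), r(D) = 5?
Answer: -12800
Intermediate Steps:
A(X) = 2*X
O(u, d) = d² + u² (O(u, d) = u² + d² = d² + u²)
F(S, Y) = 20*S*Y (F(S, Y) = -3 + ((20*S)*Y + 3) = -3 + (20*S*Y + 3) = -3 + (3 + 20*S*Y) = 20*S*Y)
F(A(-1), -10)*(50 - O(9, 1)) = (20*(2*(-1))*(-10))*(50 - (1² + 9²)) = (20*(-2)*(-10))*(50 - (1 + 81)) = 400*(50 - 1*82) = 400*(50 - 82) = 400*(-32) = -12800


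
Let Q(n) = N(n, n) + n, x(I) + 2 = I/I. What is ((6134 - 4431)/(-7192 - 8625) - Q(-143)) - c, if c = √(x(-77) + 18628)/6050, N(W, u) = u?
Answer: 4521959/15817 - √18627/6050 ≈ 285.87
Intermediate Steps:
x(I) = -1 (x(I) = -2 + I/I = -2 + 1 = -1)
c = √18627/6050 (c = √(-1 + 18628)/6050 = √18627*(1/6050) = √18627/6050 ≈ 0.022559)
Q(n) = 2*n (Q(n) = n + n = 2*n)
((6134 - 4431)/(-7192 - 8625) - Q(-143)) - c = ((6134 - 4431)/(-7192 - 8625) - 2*(-143)) - √18627/6050 = (1703/(-15817) - 1*(-286)) - √18627/6050 = (1703*(-1/15817) + 286) - √18627/6050 = (-1703/15817 + 286) - √18627/6050 = 4521959/15817 - √18627/6050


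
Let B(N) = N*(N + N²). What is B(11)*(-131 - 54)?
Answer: -268620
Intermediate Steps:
B(11)*(-131 - 54) = (11²*(1 + 11))*(-131 - 54) = (121*12)*(-185) = 1452*(-185) = -268620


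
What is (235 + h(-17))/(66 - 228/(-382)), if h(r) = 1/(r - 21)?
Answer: 1705439/483360 ≈ 3.5283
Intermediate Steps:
h(r) = 1/(-21 + r)
(235 + h(-17))/(66 - 228/(-382)) = (235 + 1/(-21 - 17))/(66 - 228/(-382)) = (235 + 1/(-38))/(66 - 228*(-1/382)) = (235 - 1/38)/(66 + 114/191) = 8929/(38*(12720/191)) = (8929/38)*(191/12720) = 1705439/483360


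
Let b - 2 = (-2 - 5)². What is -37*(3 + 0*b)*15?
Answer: -1665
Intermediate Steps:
b = 51 (b = 2 + (-2 - 5)² = 2 + (-7)² = 2 + 49 = 51)
-37*(3 + 0*b)*15 = -37*(3 + 0*51)*15 = -37*(3 + 0)*15 = -37*3*15 = -111*15 = -1665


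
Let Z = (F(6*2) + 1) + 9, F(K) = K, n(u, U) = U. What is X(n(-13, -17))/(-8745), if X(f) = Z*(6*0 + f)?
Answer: 34/795 ≈ 0.042767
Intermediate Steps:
Z = 22 (Z = (6*2 + 1) + 9 = (12 + 1) + 9 = 13 + 9 = 22)
X(f) = 22*f (X(f) = 22*(6*0 + f) = 22*(0 + f) = 22*f)
X(n(-13, -17))/(-8745) = (22*(-17))/(-8745) = -374*(-1/8745) = 34/795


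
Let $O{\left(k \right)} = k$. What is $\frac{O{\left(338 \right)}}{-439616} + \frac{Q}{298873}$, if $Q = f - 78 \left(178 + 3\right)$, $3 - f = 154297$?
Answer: $- \frac{37068814433}{65694676384} \approx -0.56426$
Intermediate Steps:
$f = -154294$ ($f = 3 - 154297 = -154294$)
$Q = -168412$ ($Q = -154294 - 78 \left(178 + 3\right) = -154294 - 78 \cdot 181 = -154294 - 14118 = -168412$)
$\frac{O{\left(338 \right)}}{-439616} + \frac{Q}{298873} = \frac{338}{-439616} - \frac{168412}{298873} = 338 \left(- \frac{1}{439616}\right) - \frac{168412}{298873} = - \frac{169}{219808} - \frac{168412}{298873} = - \frac{37068814433}{65694676384}$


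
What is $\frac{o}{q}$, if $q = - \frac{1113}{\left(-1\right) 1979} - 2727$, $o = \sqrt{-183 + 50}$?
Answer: $- \frac{1979 i \sqrt{133}}{5395620} \approx - 0.0042299 i$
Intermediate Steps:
$o = i \sqrt{133}$ ($o = \sqrt{-133} = i \sqrt{133} \approx 11.533 i$)
$q = - \frac{5395620}{1979}$ ($q = - \frac{1113}{-1979} - 2727 = \left(-1113\right) \left(- \frac{1}{1979}\right) - 2727 = \frac{1113}{1979} - 2727 = - \frac{5395620}{1979} \approx -2726.4$)
$\frac{o}{q} = \frac{i \sqrt{133}}{- \frac{5395620}{1979}} = i \sqrt{133} \left(- \frac{1979}{5395620}\right) = - \frac{1979 i \sqrt{133}}{5395620}$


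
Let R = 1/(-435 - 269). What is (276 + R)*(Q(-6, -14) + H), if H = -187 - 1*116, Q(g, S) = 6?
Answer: -5246181/64 ≈ -81972.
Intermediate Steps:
H = -303 (H = -187 - 116 = -303)
R = -1/704 (R = 1/(-704) = -1/704 ≈ -0.0014205)
(276 + R)*(Q(-6, -14) + H) = (276 - 1/704)*(6 - 303) = (194303/704)*(-297) = -5246181/64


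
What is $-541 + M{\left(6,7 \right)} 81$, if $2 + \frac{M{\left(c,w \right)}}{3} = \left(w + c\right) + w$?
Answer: $3833$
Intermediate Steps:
$M{\left(c,w \right)} = -6 + 3 c + 6 w$ ($M{\left(c,w \right)} = -6 + 3 \left(\left(w + c\right) + w\right) = -6 + 3 \left(\left(c + w\right) + w\right) = -6 + 3 \left(c + 2 w\right) = -6 + \left(3 c + 6 w\right) = -6 + 3 c + 6 w$)
$-541 + M{\left(6,7 \right)} 81 = -541 + \left(-6 + 3 \cdot 6 + 6 \cdot 7\right) 81 = -541 + \left(-6 + 18 + 42\right) 81 = -541 + 54 \cdot 81 = -541 + 4374 = 3833$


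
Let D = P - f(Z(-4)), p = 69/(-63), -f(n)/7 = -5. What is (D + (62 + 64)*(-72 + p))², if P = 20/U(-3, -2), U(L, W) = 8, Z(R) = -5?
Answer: 341695225/4 ≈ 8.5424e+7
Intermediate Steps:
f(n) = 35 (f(n) = -7*(-5) = 35)
P = 5/2 (P = 20/8 = 20*(⅛) = 5/2 ≈ 2.5000)
p = -23/21 (p = 69*(-1/63) = -23/21 ≈ -1.0952)
D = -65/2 (D = 5/2 - 1*35 = 5/2 - 35 = -65/2 ≈ -32.500)
(D + (62 + 64)*(-72 + p))² = (-65/2 + (62 + 64)*(-72 - 23/21))² = (-65/2 + 126*(-1535/21))² = (-65/2 - 9210)² = (-18485/2)² = 341695225/4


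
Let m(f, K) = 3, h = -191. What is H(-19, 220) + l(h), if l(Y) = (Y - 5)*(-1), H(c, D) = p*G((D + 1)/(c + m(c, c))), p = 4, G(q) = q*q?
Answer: 61385/64 ≈ 959.14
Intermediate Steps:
G(q) = q²
H(c, D) = 4*(1 + D)²/(3 + c)² (H(c, D) = 4*((D + 1)/(c + 3))² = 4*((1 + D)/(3 + c))² = 4*((1 + D)²/(3 + c)²) = 4*(1 + D)²/(3 + c)²)
l(Y) = 5 - Y (l(Y) = (-5 + Y)*(-1) = 5 - Y)
H(-19, 220) + l(h) = 4*(1 + 220)²/(3 - 19)² + (5 - 1*(-191)) = 4*221²/(-16)² + (5 + 191) = 4*48841*(1/256) + 196 = 48841/64 + 196 = 61385/64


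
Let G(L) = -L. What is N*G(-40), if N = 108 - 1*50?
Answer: 2320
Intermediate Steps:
N = 58 (N = 108 - 50 = 58)
N*G(-40) = 58*(-1*(-40)) = 58*40 = 2320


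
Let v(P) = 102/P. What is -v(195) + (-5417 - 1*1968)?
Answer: -480059/65 ≈ -7385.5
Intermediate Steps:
-v(195) + (-5417 - 1*1968) = -102/195 + (-5417 - 1*1968) = -102/195 + (-5417 - 1968) = -1*34/65 - 7385 = -34/65 - 7385 = -480059/65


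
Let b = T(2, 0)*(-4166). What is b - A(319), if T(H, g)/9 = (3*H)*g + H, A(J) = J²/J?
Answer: -75307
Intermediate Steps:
A(J) = J
T(H, g) = 9*H + 27*H*g (T(H, g) = 9*((3*H)*g + H) = 9*(3*H*g + H) = 9*(H + 3*H*g) = 9*H + 27*H*g)
b = -74988 (b = (9*2*(1 + 3*0))*(-4166) = (9*2*(1 + 0))*(-4166) = (9*2*1)*(-4166) = 18*(-4166) = -74988)
b - A(319) = -74988 - 1*319 = -74988 - 319 = -75307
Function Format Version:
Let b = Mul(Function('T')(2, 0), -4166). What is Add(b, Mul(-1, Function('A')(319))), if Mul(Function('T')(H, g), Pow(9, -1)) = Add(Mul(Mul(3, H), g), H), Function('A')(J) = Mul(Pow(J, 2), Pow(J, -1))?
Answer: -75307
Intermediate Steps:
Function('A')(J) = J
Function('T')(H, g) = Add(Mul(9, H), Mul(27, H, g)) (Function('T')(H, g) = Mul(9, Add(Mul(Mul(3, H), g), H)) = Mul(9, Add(Mul(3, H, g), H)) = Mul(9, Add(H, Mul(3, H, g))) = Add(Mul(9, H), Mul(27, H, g)))
b = -74988 (b = Mul(Mul(9, 2, Add(1, Mul(3, 0))), -4166) = Mul(Mul(9, 2, Add(1, 0)), -4166) = Mul(Mul(9, 2, 1), -4166) = Mul(18, -4166) = -74988)
Add(b, Mul(-1, Function('A')(319))) = Add(-74988, Mul(-1, 319)) = Add(-74988, -319) = -75307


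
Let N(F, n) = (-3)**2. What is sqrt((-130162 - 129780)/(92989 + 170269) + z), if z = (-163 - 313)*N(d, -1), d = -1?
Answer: I*sqrt(74242521510803)/131629 ≈ 65.46*I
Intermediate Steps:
N(F, n) = 9
z = -4284 (z = (-163 - 313)*9 = -476*9 = -4284)
sqrt((-130162 - 129780)/(92989 + 170269) + z) = sqrt((-130162 - 129780)/(92989 + 170269) - 4284) = sqrt(-259942/263258 - 4284) = sqrt(-259942*1/263258 - 4284) = sqrt(-129971/131629 - 4284) = sqrt(-564028607/131629) = I*sqrt(74242521510803)/131629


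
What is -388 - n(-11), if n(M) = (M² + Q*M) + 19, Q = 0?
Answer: -528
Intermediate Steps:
n(M) = 19 + M² (n(M) = (M² + 0*M) + 19 = (M² + 0) + 19 = M² + 19 = 19 + M²)
-388 - n(-11) = -388 - (19 + (-11)²) = -388 - (19 + 121) = -388 - 1*140 = -388 - 140 = -528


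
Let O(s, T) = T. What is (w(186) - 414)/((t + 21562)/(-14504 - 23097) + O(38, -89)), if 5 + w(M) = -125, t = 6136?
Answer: 20454944/3374187 ≈ 6.0622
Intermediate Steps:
w(M) = -130 (w(M) = -5 - 125 = -130)
(w(186) - 414)/((t + 21562)/(-14504 - 23097) + O(38, -89)) = (-130 - 414)/((6136 + 21562)/(-14504 - 23097) - 89) = -544/(27698/(-37601) - 89) = -544/(27698*(-1/37601) - 89) = -544/(-27698/37601 - 89) = -544/(-3374187/37601) = -544*(-37601/3374187) = 20454944/3374187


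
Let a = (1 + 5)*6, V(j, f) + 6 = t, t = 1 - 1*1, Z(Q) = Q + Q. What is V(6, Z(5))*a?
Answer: -216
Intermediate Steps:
Z(Q) = 2*Q
t = 0 (t = 1 - 1 = 0)
V(j, f) = -6 (V(j, f) = -6 + 0 = -6)
a = 36 (a = 6*6 = 36)
V(6, Z(5))*a = -6*36 = -216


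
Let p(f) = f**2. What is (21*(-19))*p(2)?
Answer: -1596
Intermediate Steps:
(21*(-19))*p(2) = (21*(-19))*2**2 = -399*4 = -1596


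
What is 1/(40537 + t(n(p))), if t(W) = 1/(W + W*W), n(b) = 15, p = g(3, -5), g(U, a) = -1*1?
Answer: 240/9728881 ≈ 2.4669e-5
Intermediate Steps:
g(U, a) = -1
p = -1
t(W) = 1/(W + W²)
1/(40537 + t(n(p))) = 1/(40537 + 1/(15*(1 + 15))) = 1/(40537 + (1/15)/16) = 1/(40537 + (1/15)*(1/16)) = 1/(40537 + 1/240) = 1/(9728881/240) = 240/9728881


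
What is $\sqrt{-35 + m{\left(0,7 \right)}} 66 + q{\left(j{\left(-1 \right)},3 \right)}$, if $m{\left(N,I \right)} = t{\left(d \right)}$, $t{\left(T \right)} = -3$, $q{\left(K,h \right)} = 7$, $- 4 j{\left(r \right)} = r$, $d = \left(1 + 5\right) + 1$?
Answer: $7 + 66 i \sqrt{38} \approx 7.0 + 406.85 i$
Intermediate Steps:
$d = 7$ ($d = 6 + 1 = 7$)
$j{\left(r \right)} = - \frac{r}{4}$
$m{\left(N,I \right)} = -3$
$\sqrt{-35 + m{\left(0,7 \right)}} 66 + q{\left(j{\left(-1 \right)},3 \right)} = \sqrt{-35 - 3} \cdot 66 + 7 = \sqrt{-38} \cdot 66 + 7 = i \sqrt{38} \cdot 66 + 7 = 66 i \sqrt{38} + 7 = 7 + 66 i \sqrt{38}$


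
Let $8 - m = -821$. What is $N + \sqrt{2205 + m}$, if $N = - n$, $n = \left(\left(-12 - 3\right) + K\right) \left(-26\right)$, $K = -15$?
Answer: $-780 + \sqrt{3034} \approx -724.92$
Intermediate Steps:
$m = 829$ ($m = 8 - -821 = 8 + 821 = 829$)
$n = 780$ ($n = \left(\left(-12 - 3\right) - 15\right) \left(-26\right) = \left(-15 - 15\right) \left(-26\right) = \left(-30\right) \left(-26\right) = 780$)
$N = -780$ ($N = \left(-1\right) 780 = -780$)
$N + \sqrt{2205 + m} = -780 + \sqrt{2205 + 829} = -780 + \sqrt{3034}$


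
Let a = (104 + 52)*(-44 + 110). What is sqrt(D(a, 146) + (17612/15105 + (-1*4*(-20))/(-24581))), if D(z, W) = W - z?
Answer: I*sqrt(1399126048784170780890)/371296005 ≈ 100.74*I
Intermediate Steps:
a = 10296 (a = 156*66 = 10296)
sqrt(D(a, 146) + (17612/15105 + (-1*4*(-20))/(-24581))) = sqrt((146 - 1*10296) + (17612/15105 + (-1*4*(-20))/(-24581))) = sqrt((146 - 10296) + (17612*(1/15105) - 4*(-20)*(-1/24581))) = sqrt(-10150 + (17612/15105 + 80*(-1/24581))) = sqrt(-10150 + (17612/15105 - 80/24581)) = sqrt(-10150 + 431712172/371296005) = sqrt(-3768222738578/371296005) = I*sqrt(1399126048784170780890)/371296005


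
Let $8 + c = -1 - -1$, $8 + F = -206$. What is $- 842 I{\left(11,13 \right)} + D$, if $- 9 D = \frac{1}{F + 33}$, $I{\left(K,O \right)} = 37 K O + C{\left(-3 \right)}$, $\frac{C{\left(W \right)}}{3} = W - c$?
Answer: $- \frac{7277805107}{1629} \approx -4.4676 \cdot 10^{6}$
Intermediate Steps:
$F = -214$ ($F = -8 - 206 = -214$)
$c = -8$ ($c = -8 - 0 = -8 + \left(-1 + 1\right) = -8 + 0 = -8$)
$C{\left(W \right)} = 24 + 3 W$ ($C{\left(W \right)} = 3 \left(W - -8\right) = 3 \left(W + 8\right) = 3 \left(8 + W\right) = 24 + 3 W$)
$I{\left(K,O \right)} = 15 + 37 K O$ ($I{\left(K,O \right)} = 37 K O + \left(24 + 3 \left(-3\right)\right) = 37 K O + \left(24 - 9\right) = 37 K O + 15 = 15 + 37 K O$)
$D = \frac{1}{1629}$ ($D = - \frac{1}{9 \left(-214 + 33\right)} = - \frac{1}{9 \left(-181\right)} = \left(- \frac{1}{9}\right) \left(- \frac{1}{181}\right) = \frac{1}{1629} \approx 0.00061387$)
$- 842 I{\left(11,13 \right)} + D = - 842 \left(15 + 37 \cdot 11 \cdot 13\right) + \frac{1}{1629} = - 842 \left(15 + 5291\right) + \frac{1}{1629} = \left(-842\right) 5306 + \frac{1}{1629} = -4467652 + \frac{1}{1629} = - \frac{7277805107}{1629}$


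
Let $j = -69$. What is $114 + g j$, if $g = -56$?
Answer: $3978$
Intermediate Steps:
$114 + g j = 114 - -3864 = 114 + 3864 = 3978$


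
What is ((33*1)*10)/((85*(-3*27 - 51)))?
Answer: -1/34 ≈ -0.029412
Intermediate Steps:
((33*1)*10)/((85*(-3*27 - 51))) = (33*10)/((85*(-81 - 51))) = 330/((85*(-132))) = 330/(-11220) = 330*(-1/11220) = -1/34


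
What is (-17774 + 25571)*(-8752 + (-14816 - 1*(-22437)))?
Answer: -8818407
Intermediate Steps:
(-17774 + 25571)*(-8752 + (-14816 - 1*(-22437))) = 7797*(-8752 + (-14816 + 22437)) = 7797*(-8752 + 7621) = 7797*(-1131) = -8818407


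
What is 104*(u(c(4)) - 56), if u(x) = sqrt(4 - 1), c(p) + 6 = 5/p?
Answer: -5824 + 104*sqrt(3) ≈ -5643.9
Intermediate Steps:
c(p) = -6 + 5/p
u(x) = sqrt(3)
104*(u(c(4)) - 56) = 104*(sqrt(3) - 56) = 104*(-56 + sqrt(3)) = -5824 + 104*sqrt(3)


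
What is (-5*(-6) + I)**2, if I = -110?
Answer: 6400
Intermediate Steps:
(-5*(-6) + I)**2 = (-5*(-6) - 110)**2 = (30 - 110)**2 = (-80)**2 = 6400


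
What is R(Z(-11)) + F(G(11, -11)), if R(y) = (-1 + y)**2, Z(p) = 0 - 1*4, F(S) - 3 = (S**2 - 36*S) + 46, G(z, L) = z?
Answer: -201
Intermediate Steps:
F(S) = 49 + S**2 - 36*S (F(S) = 3 + ((S**2 - 36*S) + 46) = 3 + (46 + S**2 - 36*S) = 49 + S**2 - 36*S)
Z(p) = -4 (Z(p) = 0 - 4 = -4)
R(Z(-11)) + F(G(11, -11)) = (-1 - 4)**2 + (49 + 11**2 - 36*11) = (-5)**2 + (49 + 121 - 396) = 25 - 226 = -201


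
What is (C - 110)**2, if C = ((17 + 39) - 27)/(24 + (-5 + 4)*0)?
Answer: 6817321/576 ≈ 11836.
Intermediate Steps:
C = 29/24 (C = (56 - 27)/(24 - 1*0) = 29/(24 + 0) = 29/24 ≈ 1.2083)
(C - 110)**2 = (29/24 - 110)**2 = (-2611/24)**2 = 6817321/576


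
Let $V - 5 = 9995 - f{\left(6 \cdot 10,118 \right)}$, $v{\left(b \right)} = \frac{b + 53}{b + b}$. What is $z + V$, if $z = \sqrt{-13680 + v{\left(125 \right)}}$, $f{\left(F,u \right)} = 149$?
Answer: $9851 + \frac{i \sqrt{8549555}}{25} \approx 9851.0 + 116.96 i$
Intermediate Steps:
$v{\left(b \right)} = \frac{53 + b}{2 b}$
$z = \frac{i \sqrt{8549555}}{25}$ ($z = \sqrt{-13680 + \frac{53 + 125}{2 \cdot 125}} = \sqrt{-13680 + \frac{1}{2} \cdot \frac{1}{125} \cdot 178} = \sqrt{-13680 + \frac{89}{125}} = \sqrt{- \frac{1709911}{125}} = \frac{i \sqrt{8549555}}{25} \approx 116.96 i$)
$V = 9851$ ($V = 5 + \left(9995 - 149\right) = 5 + 9846 = 9851$)
$z + V = \frac{i \sqrt{8549555}}{25} + 9851 = 9851 + \frac{i \sqrt{8549555}}{25}$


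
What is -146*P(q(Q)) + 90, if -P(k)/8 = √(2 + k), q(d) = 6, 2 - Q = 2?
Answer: 90 + 2336*√2 ≈ 3393.6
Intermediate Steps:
Q = 0 (Q = 2 - 1*2 = 2 - 2 = 0)
P(k) = -8*√(2 + k)
-146*P(q(Q)) + 90 = -(-1168)*√(2 + 6) + 90 = -(-1168)*√8 + 90 = -(-1168)*2*√2 + 90 = -(-2336)*√2 + 90 = 2336*√2 + 90 = 90 + 2336*√2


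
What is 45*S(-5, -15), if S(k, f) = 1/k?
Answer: -9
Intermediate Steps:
45*S(-5, -15) = 45/(-5) = 45*(-⅕) = -9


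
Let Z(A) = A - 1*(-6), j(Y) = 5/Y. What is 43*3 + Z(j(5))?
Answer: 136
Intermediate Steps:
Z(A) = 6 + A (Z(A) = A + 6 = 6 + A)
43*3 + Z(j(5)) = 43*3 + (6 + 5/5) = 129 + (6 + 5*(⅕)) = 129 + (6 + 1) = 129 + 7 = 136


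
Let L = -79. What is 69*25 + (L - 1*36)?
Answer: 1610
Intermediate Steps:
69*25 + (L - 1*36) = 69*25 + (-79 - 1*36) = 1725 + (-79 - 36) = 1725 - 115 = 1610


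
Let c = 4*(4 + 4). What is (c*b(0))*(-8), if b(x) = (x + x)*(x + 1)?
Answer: 0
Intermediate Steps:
c = 32 (c = 4*8 = 32)
b(x) = 2*x*(1 + x) (b(x) = (2*x)*(1 + x) = 2*x*(1 + x))
(c*b(0))*(-8) = (32*(2*0*(1 + 0)))*(-8) = (32*(2*0*1))*(-8) = (32*0)*(-8) = 0*(-8) = 0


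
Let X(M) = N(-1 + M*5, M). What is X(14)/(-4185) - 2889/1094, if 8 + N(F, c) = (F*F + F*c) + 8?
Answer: -6118601/1526130 ≈ -4.0092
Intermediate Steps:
N(F, c) = F² + F*c (N(F, c) = -8 + ((F*F + F*c) + 8) = -8 + ((F² + F*c) + 8) = -8 + (8 + F² + F*c) = F² + F*c)
X(M) = (-1 + 5*M)*(-1 + 6*M) (X(M) = (-1 + M*5)*((-1 + M*5) + M) = (-1 + 5*M)*((-1 + 5*M) + M) = (-1 + 5*M)*(-1 + 6*M))
X(14)/(-4185) - 2889/1094 = ((-1 + 5*14)*(-1 + 6*14))/(-4185) - 2889/1094 = ((-1 + 70)*(-1 + 84))*(-1/4185) - 2889*1/1094 = (69*83)*(-1/4185) - 2889/1094 = 5727*(-1/4185) - 2889/1094 = -1909/1395 - 2889/1094 = -6118601/1526130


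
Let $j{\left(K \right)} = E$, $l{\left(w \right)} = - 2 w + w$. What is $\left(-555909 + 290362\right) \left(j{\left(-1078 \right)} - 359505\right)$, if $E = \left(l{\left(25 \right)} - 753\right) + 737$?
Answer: $95476361662$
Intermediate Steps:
$l{\left(w \right)} = - w$
$E = -41$ ($E = \left(\left(-1\right) 25 - 753\right) + 737 = \left(-25 - 753\right) + 737 = -778 + 737 = -41$)
$j{\left(K \right)} = -41$
$\left(-555909 + 290362\right) \left(j{\left(-1078 \right)} - 359505\right) = \left(-555909 + 290362\right) \left(-41 - 359505\right) = \left(-265547\right) \left(-359546\right) = 95476361662$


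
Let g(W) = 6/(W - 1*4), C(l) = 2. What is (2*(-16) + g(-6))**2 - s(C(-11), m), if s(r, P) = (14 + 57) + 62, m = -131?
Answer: 23244/25 ≈ 929.76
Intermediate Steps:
s(r, P) = 133 (s(r, P) = 71 + 62 = 133)
g(W) = 6/(-4 + W) (g(W) = 6/(W - 4) = 6/(-4 + W))
(2*(-16) + g(-6))**2 - s(C(-11), m) = (2*(-16) + 6/(-4 - 6))**2 - 1*133 = (-32 + 6/(-10))**2 - 133 = (-32 + 6*(-1/10))**2 - 133 = (-32 - 3/5)**2 - 133 = (-163/5)**2 - 133 = 26569/25 - 133 = 23244/25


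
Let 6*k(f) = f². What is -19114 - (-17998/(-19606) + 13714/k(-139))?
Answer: -3621244025713/189403763 ≈ -19119.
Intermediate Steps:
k(f) = f²/6
-19114 - (-17998/(-19606) + 13714/k(-139)) = -19114 - (-17998/(-19606) + 13714/(((⅙)*(-139)²))) = -19114 - (-17998*(-1/19606) + 13714/(((⅙)*19321))) = -19114 - (8999/9803 + 13714/(19321/6)) = -19114 - (8999/9803 + 13714*(6/19321)) = -19114 - (8999/9803 + 82284/19321) = -19114 - 1*980499731/189403763 = -19114 - 980499731/189403763 = -3621244025713/189403763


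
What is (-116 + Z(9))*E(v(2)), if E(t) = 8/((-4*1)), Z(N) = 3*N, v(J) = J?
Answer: 178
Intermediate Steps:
E(t) = -2 (E(t) = 8/(-4) = 8*(-1/4) = -2)
(-116 + Z(9))*E(v(2)) = (-116 + 3*9)*(-2) = (-116 + 27)*(-2) = -89*(-2) = 178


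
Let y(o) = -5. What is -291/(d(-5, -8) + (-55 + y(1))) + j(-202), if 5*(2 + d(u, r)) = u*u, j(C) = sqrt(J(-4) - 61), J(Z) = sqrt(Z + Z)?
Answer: 97/19 + sqrt(-61 + 2*I*sqrt(2)) ≈ 5.2863 + 7.8123*I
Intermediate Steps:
J(Z) = sqrt(2)*sqrt(Z) (J(Z) = sqrt(2*Z) = sqrt(2)*sqrt(Z))
j(C) = sqrt(-61 + 2*I*sqrt(2)) (j(C) = sqrt(sqrt(2)*sqrt(-4) - 61) = sqrt(sqrt(2)*(2*I) - 61) = sqrt(2*I*sqrt(2) - 61) = sqrt(-61 + 2*I*sqrt(2)))
d(u, r) = -2 + u**2/5 (d(u, r) = -2 + (u*u)/5 = -2 + u**2/5)
-291/(d(-5, -8) + (-55 + y(1))) + j(-202) = -291/((-2 + (1/5)*(-5)**2) + (-55 - 5)) + sqrt(-61 + 2*I*sqrt(2)) = -291/((-2 + (1/5)*25) - 60) + sqrt(-61 + 2*I*sqrt(2)) = -291/((-2 + 5) - 60) + sqrt(-61 + 2*I*sqrt(2)) = -291/(3 - 60) + sqrt(-61 + 2*I*sqrt(2)) = -291/(-57) + sqrt(-61 + 2*I*sqrt(2)) = -1/57*(-291) + sqrt(-61 + 2*I*sqrt(2)) = 97/19 + sqrt(-61 + 2*I*sqrt(2))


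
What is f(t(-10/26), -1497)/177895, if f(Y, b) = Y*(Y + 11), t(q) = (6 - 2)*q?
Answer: -492/6012851 ≈ -8.1825e-5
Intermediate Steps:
t(q) = 4*q
f(Y, b) = Y*(11 + Y)
f(t(-10/26), -1497)/177895 = ((4*(-10/26))*(11 + 4*(-10/26)))/177895 = ((4*(-10*1/26))*(11 + 4*(-10*1/26)))*(1/177895) = ((4*(-5/13))*(11 + 4*(-5/13)))*(1/177895) = -20*(11 - 20/13)/13*(1/177895) = -20/13*123/13*(1/177895) = -2460/169*1/177895 = -492/6012851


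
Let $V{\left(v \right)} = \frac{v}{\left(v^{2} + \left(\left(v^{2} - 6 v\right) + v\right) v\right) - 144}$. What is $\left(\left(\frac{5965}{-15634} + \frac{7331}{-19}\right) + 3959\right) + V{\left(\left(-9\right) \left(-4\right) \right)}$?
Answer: $\frac{609174251473}{170504404} \approx 3572.8$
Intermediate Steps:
$V{\left(v \right)} = \frac{v}{-144 + v^{2} + v \left(v^{2} - 5 v\right)}$ ($V{\left(v \right)} = \frac{v}{\left(v^{2} + \left(v^{2} - 5 v\right) v\right) - 144} = \frac{v}{\left(v^{2} + v \left(v^{2} - 5 v\right)\right) - 144} = \frac{v}{-144 + v^{2} + v \left(v^{2} - 5 v\right)}$)
$\left(\left(\frac{5965}{-15634} + \frac{7331}{-19}\right) + 3959\right) + V{\left(\left(-9\right) \left(-4\right) \right)} = \left(\left(\frac{5965}{-15634} + \frac{7331}{-19}\right) + 3959\right) + \frac{\left(-9\right) \left(-4\right)}{-144 + \left(\left(-9\right) \left(-4\right)\right)^{3} - 4 \left(\left(-9\right) \left(-4\right)\right)^{2}} = \left(\left(5965 \left(- \frac{1}{15634}\right) + 7331 \left(- \frac{1}{19}\right)\right) + 3959\right) + \frac{36}{-144 + 36^{3} - 4 \cdot 36^{2}} = \left(\left(- \frac{5965}{15634} - \frac{7331}{19}\right) + 3959\right) + \frac{36}{-144 + 46656 - 5184} = \left(- \frac{114726189}{297046} + 3959\right) + \frac{36}{-144 + 46656 - 5184} = \frac{1061278925}{297046} + \frac{36}{41328} = \frac{1061278925}{297046} + 36 \cdot \frac{1}{41328} = \frac{1061278925}{297046} + \frac{1}{1148} = \frac{609174251473}{170504404}$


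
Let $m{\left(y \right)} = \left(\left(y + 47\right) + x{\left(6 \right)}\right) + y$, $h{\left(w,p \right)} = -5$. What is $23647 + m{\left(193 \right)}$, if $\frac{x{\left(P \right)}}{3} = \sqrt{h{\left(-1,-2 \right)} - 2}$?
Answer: $24080 + 3 i \sqrt{7} \approx 24080.0 + 7.9373 i$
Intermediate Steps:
$x{\left(P \right)} = 3 i \sqrt{7}$ ($x{\left(P \right)} = 3 \sqrt{-5 - 2} = 3 \sqrt{-7} = 3 i \sqrt{7}$)
$m{\left(y \right)} = 47 + 2 y + 3 i \sqrt{7}$ ($m{\left(y \right)} = \left(\left(y + 47\right) + 3 i \sqrt{7}\right) + y = \left(\left(47 + y\right) + 3 i \sqrt{7}\right) + y = \left(47 + y + 3 i \sqrt{7}\right) + y = 47 + 2 y + 3 i \sqrt{7}$)
$23647 + m{\left(193 \right)} = 23647 + \left(47 + 2 \cdot 193 + 3 i \sqrt{7}\right) = 23647 + \left(47 + 386 + 3 i \sqrt{7}\right) = 23647 + \left(433 + 3 i \sqrt{7}\right) = 24080 + 3 i \sqrt{7}$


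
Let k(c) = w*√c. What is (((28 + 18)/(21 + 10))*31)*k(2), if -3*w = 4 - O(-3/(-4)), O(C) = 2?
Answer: -92*√2/3 ≈ -43.369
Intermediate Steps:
w = -⅔ (w = -(4 - 1*2)/3 = -(4 - 2)/3 = -⅓*2 = -⅔ ≈ -0.66667)
k(c) = -2*√c/3
(((28 + 18)/(21 + 10))*31)*k(2) = (((28 + 18)/(21 + 10))*31)*(-2*√2/3) = ((46/31)*31)*(-2*√2/3) = 46*(-2*√2/3) = -92*√2/3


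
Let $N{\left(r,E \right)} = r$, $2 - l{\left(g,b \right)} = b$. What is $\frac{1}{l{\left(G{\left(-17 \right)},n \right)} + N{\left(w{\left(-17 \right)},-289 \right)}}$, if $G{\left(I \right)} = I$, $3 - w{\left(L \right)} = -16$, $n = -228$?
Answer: $\frac{1}{249} \approx 0.0040161$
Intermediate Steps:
$w{\left(L \right)} = 19$ ($w{\left(L \right)} = 3 - -16 = 3 + 16 = 19$)
$l{\left(g,b \right)} = 2 - b$
$\frac{1}{l{\left(G{\left(-17 \right)},n \right)} + N{\left(w{\left(-17 \right)},-289 \right)}} = \frac{1}{\left(2 - -228\right) + 19} = \frac{1}{\left(2 + 228\right) + 19} = \frac{1}{230 + 19} = \frac{1}{249}$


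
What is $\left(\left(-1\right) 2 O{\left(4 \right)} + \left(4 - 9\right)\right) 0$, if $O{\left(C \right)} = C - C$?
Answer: $0$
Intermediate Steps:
$O{\left(C \right)} = 0$
$\left(\left(-1\right) 2 O{\left(4 \right)} + \left(4 - 9\right)\right) 0 = \left(\left(-1\right) 2 \cdot 0 + \left(4 - 9\right)\right) 0 = \left(\left(-2\right) 0 + \left(4 - 9\right)\right) 0 = \left(0 - 5\right) 0 = \left(-5\right) 0 = 0$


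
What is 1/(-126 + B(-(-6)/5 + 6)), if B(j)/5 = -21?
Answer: -1/231 ≈ -0.0043290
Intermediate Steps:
B(j) = -105 (B(j) = 5*(-21) = -105)
1/(-126 + B(-(-6)/5 + 6)) = 1/(-126 - 105) = 1/(-231) = -1/231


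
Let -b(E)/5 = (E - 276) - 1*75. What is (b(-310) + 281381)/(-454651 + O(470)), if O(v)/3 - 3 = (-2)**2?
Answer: -142343/227315 ≈ -0.62619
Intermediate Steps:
O(v) = 21 (O(v) = 9 + 3*(-2)**2 = 9 + 3*4 = 9 + 12 = 21)
b(E) = 1755 - 5*E (b(E) = -5*((E - 276) - 1*75) = -5*((-276 + E) - 75) = -5*(-351 + E) = 1755 - 5*E)
(b(-310) + 281381)/(-454651 + O(470)) = ((1755 - 5*(-310)) + 281381)/(-454651 + 21) = ((1755 + 1550) + 281381)/(-454630) = (3305 + 281381)*(-1/454630) = 284686*(-1/454630) = -142343/227315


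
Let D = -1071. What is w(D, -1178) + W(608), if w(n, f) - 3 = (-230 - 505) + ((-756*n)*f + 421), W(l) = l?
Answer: -953798031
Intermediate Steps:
w(n, f) = -311 - 756*f*n (w(n, f) = 3 + ((-230 - 505) + ((-756*n)*f + 421)) = 3 + (-735 + (-756*f*n + 421)) = 3 + (-735 + (421 - 756*f*n)) = 3 + (-314 - 756*f*n) = -311 - 756*f*n)
w(D, -1178) + W(608) = (-311 - 756*(-1178)*(-1071)) + 608 = (-311 - 953798328) + 608 = -953798639 + 608 = -953798031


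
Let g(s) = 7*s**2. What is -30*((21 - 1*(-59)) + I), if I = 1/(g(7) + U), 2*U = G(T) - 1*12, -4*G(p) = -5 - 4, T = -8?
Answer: -1298448/541 ≈ -2400.1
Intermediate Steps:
G(p) = 9/4 (G(p) = -(-5 - 4)/4 = -1/4*(-9) = 9/4)
U = -39/8 (U = (9/4 - 1*12)/2 = (9/4 - 12)/2 = (1/2)*(-39/4) = -39/8 ≈ -4.8750)
I = 8/2705 (I = 1/(7*7**2 - 39/8) = 1/(7*49 - 39/8) = 1/(343 - 39/8) = 1/(2705/8) = 8/2705 ≈ 0.0029575)
-30*((21 - 1*(-59)) + I) = -30*((21 - 1*(-59)) + 8/2705) = -30*((21 + 59) + 8/2705) = -30*(80 + 8/2705) = -30*216408/2705 = -1298448/541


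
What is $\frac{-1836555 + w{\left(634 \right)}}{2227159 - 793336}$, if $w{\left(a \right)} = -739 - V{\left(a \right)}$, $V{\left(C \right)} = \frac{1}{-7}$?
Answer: $- \frac{4287019}{3345587} \approx -1.2814$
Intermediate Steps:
$V{\left(C \right)} = - \frac{1}{7}$
$w{\left(a \right)} = - \frac{5172}{7}$ ($w{\left(a \right)} = -739 - - \frac{1}{7} = -739 + \frac{1}{7} = - \frac{5172}{7}$)
$\frac{-1836555 + w{\left(634 \right)}}{2227159 - 793336} = \frac{-1836555 - \frac{5172}{7}}{2227159 - 793336} = - \frac{12861057}{7 \cdot 1433823} = \left(- \frac{12861057}{7}\right) \frac{1}{1433823} = - \frac{4287019}{3345587}$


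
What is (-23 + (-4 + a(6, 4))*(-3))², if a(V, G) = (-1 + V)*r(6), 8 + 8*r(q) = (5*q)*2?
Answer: 47089/4 ≈ 11772.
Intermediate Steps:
r(q) = -1 + 5*q/4 (r(q) = -1 + ((5*q)*2)/8 = -1 + (10*q)/8 = -1 + 5*q/4)
a(V, G) = -13/2 + 13*V/2 (a(V, G) = (-1 + V)*(-1 + (5/4)*6) = (-1 + V)*(-1 + 15/2) = (-1 + V)*(13/2) = -13/2 + 13*V/2)
(-23 + (-4 + a(6, 4))*(-3))² = (-23 + (-4 + (-13/2 + (13/2)*6))*(-3))² = (-23 + (-4 + (-13/2 + 39))*(-3))² = (-23 + (-4 + 65/2)*(-3))² = (-23 + (57/2)*(-3))² = (-23 - 171/2)² = (-217/2)² = 47089/4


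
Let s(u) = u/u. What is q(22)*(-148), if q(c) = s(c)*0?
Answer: 0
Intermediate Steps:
s(u) = 1
q(c) = 0 (q(c) = 1*0 = 0)
q(22)*(-148) = 0*(-148) = 0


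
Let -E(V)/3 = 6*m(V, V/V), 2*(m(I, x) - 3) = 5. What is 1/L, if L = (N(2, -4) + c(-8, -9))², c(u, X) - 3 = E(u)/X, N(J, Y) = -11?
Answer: ⅑ ≈ 0.11111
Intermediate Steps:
m(I, x) = 11/2 (m(I, x) = 3 + (½)*5 = 3 + 5/2 = 11/2)
E(V) = -99 (E(V) = -18*11/2 = -3*33 = -99)
c(u, X) = 3 - 99/X
L = 9 (L = (-11 + (3 - 99/(-9)))² = (-11 + (3 - 99*(-⅑)))² = (-11 + (3 + 11))² = (-11 + 14)² = 3² = 9)
1/L = 1/9 = ⅑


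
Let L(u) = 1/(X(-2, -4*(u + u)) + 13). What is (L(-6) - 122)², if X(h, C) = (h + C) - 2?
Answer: 48344209/3249 ≈ 14880.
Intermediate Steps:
X(h, C) = -2 + C + h (X(h, C) = (C + h) - 2 = -2 + C + h)
L(u) = 1/(9 - 8*u) (L(u) = 1/((-2 - 4*(u + u) - 2) + 13) = 1/((-2 - 8*u - 2) + 13) = 1/((-4 - 8*u) + 13) = 1/(9 - 8*u))
(L(-6) - 122)² = (-1/(-9 + 8*(-6)) - 122)² = (-1/(-9 - 48) - 122)² = (-1/(-57) - 122)² = (-1*(-1/57) - 122)² = (1/57 - 122)² = (-6953/57)² = 48344209/3249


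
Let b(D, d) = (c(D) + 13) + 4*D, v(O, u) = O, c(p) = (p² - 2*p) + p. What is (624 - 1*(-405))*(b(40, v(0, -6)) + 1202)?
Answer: 3020115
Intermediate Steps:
c(p) = p² - p
b(D, d) = 13 + 4*D + D*(-1 + D) (b(D, d) = (D*(-1 + D) + 13) + 4*D = (13 + D*(-1 + D)) + 4*D = 13 + 4*D + D*(-1 + D))
(624 - 1*(-405))*(b(40, v(0, -6)) + 1202) = (624 - 1*(-405))*((13 + 40² + 3*40) + 1202) = (624 + 405)*((13 + 1600 + 120) + 1202) = 1029*(1733 + 1202) = 1029*2935 = 3020115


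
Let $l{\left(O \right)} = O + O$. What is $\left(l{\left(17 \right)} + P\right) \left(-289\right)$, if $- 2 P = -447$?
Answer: $- \frac{148835}{2} \approx -74418.0$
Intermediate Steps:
$P = \frac{447}{2}$ ($P = \left(- \frac{1}{2}\right) \left(-447\right) = \frac{447}{2} \approx 223.5$)
$l{\left(O \right)} = 2 O$
$\left(l{\left(17 \right)} + P\right) \left(-289\right) = \left(2 \cdot 17 + \frac{447}{2}\right) \left(-289\right) = \left(34 + \frac{447}{2}\right) \left(-289\right) = \frac{515}{2} \left(-289\right) = - \frac{148835}{2}$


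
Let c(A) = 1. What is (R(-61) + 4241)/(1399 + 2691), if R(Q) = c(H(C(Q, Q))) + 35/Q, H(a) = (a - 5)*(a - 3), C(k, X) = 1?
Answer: 258727/249490 ≈ 1.0370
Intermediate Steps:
H(a) = (-5 + a)*(-3 + a)
R(Q) = 1 + 35/Q
(R(-61) + 4241)/(1399 + 2691) = ((35 - 61)/(-61) + 4241)/(1399 + 2691) = (-1/61*(-26) + 4241)/4090 = (26/61 + 4241)*(1/4090) = (258727/61)*(1/4090) = 258727/249490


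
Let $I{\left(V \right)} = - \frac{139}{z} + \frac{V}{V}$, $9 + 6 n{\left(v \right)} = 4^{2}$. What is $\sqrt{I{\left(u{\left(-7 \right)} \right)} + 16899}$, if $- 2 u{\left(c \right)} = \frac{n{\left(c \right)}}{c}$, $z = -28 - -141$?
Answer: $\frac{\sqrt{215780393}}{113} \approx 130.0$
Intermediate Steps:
$n{\left(v \right)} = \frac{7}{6}$ ($n{\left(v \right)} = - \frac{3}{2} + \frac{4^{2}}{6} = - \frac{3}{2} + \frac{1}{6} \cdot 16 = - \frac{3}{2} + \frac{8}{3} = \frac{7}{6}$)
$z = 113$ ($z = -28 + 141 = 113$)
$u{\left(c \right)} = - \frac{7}{12 c}$ ($u{\left(c \right)} = - \frac{\frac{7}{6} \frac{1}{c}}{2} = - \frac{7}{12 c}$)
$I{\left(V \right)} = - \frac{26}{113}$ ($I{\left(V \right)} = - \frac{139}{113} + \frac{V}{V} = \left(-139\right) \frac{1}{113} + 1 = - \frac{139}{113} + 1 = - \frac{26}{113}$)
$\sqrt{I{\left(u{\left(-7 \right)} \right)} + 16899} = \sqrt{- \frac{26}{113} + 16899} = \sqrt{\frac{1909561}{113}} = \frac{\sqrt{215780393}}{113}$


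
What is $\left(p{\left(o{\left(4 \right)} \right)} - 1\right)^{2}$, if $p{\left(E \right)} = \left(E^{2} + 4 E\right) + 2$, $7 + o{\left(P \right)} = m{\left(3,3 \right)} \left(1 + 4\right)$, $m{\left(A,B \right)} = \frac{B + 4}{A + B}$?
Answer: $\frac{6889}{1296} \approx 5.3156$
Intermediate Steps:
$m{\left(A,B \right)} = \frac{4 + B}{A + B}$
$o{\left(P \right)} = - \frac{7}{6}$ ($o{\left(P \right)} = -7 + \frac{4 + 3}{3 + 3} \left(1 + 4\right) = -7 + \frac{1}{6} \cdot 7 \cdot 5 = -7 + \frac{7}{6} \cdot 5 = -7 + \frac{35}{6} = - \frac{7}{6}$)
$p{\left(E \right)} = 2 + E^{2} + 4 E$
$\left(p{\left(o{\left(4 \right)} \right)} - 1\right)^{2} = \left(\left(2 + \left(- \frac{7}{6}\right)^{2} + 4 \left(- \frac{7}{6}\right)\right) - 1\right)^{2} = \left(\left(2 + \frac{49}{36} - \frac{14}{3}\right) - 1\right)^{2} = \left(- \frac{47}{36} - 1\right)^{2} = \left(- \frac{83}{36}\right)^{2} = \frac{6889}{1296}$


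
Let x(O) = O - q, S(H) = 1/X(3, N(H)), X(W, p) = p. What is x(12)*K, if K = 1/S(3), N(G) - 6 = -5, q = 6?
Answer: 6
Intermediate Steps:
N(G) = 1 (N(G) = 6 - 5 = 1)
S(H) = 1 (S(H) = 1/1 = 1)
x(O) = -6 + O (x(O) = O - 1*6 = O - 6 = -6 + O)
K = 1 (K = 1/1 = 1)
x(12)*K = (-6 + 12)*1 = 6*1 = 6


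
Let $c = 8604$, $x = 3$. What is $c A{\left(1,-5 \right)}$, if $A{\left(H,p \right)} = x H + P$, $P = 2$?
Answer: $43020$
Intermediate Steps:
$A{\left(H,p \right)} = 2 + 3 H$ ($A{\left(H,p \right)} = 3 H + 2 = 2 + 3 H$)
$c A{\left(1,-5 \right)} = 8604 \left(2 + 3 \cdot 1\right) = 8604 \left(2 + 3\right) = 8604 \cdot 5 = 43020$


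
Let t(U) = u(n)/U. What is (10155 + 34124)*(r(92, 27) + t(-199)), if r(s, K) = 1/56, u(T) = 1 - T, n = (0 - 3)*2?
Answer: -8545847/11144 ≈ -766.86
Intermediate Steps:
n = -6 (n = -3*2 = -6)
r(s, K) = 1/56
t(U) = 7/U (t(U) = (1 - 1*(-6))/U = (1 + 6)/U = 7/U)
(10155 + 34124)*(r(92, 27) + t(-199)) = (10155 + 34124)*(1/56 + 7/(-199)) = 44279*(1/56 + 7*(-1/199)) = 44279*(1/56 - 7/199) = 44279*(-193/11144) = -8545847/11144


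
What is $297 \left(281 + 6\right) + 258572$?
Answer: $343811$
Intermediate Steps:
$297 \left(281 + 6\right) + 258572 = 297 \cdot 287 + 258572 = 85239 + 258572 = 343811$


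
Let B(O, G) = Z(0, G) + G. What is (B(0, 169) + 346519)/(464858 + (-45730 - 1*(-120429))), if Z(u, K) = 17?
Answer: 346705/539557 ≈ 0.64257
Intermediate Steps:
B(O, G) = 17 + G
(B(0, 169) + 346519)/(464858 + (-45730 - 1*(-120429))) = ((17 + 169) + 346519)/(464858 + (-45730 - 1*(-120429))) = (186 + 346519)/(464858 + (-45730 + 120429)) = 346705/(464858 + 74699) = 346705/539557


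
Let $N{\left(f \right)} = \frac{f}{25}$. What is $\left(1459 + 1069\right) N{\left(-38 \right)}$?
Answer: $- \frac{96064}{25} \approx -3842.6$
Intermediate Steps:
$N{\left(f \right)} = \frac{f}{25}$ ($N{\left(f \right)} = f \frac{1}{25} = \frac{f}{25}$)
$\left(1459 + 1069\right) N{\left(-38 \right)} = \left(1459 + 1069\right) \frac{1}{25} \left(-38\right) = 2528 \left(- \frac{38}{25}\right) = - \frac{96064}{25}$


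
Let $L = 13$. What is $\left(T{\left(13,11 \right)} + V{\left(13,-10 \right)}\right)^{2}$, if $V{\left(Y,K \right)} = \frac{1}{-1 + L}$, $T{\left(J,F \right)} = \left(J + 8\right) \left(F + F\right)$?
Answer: $\frac{30747025}{144} \approx 2.1352 \cdot 10^{5}$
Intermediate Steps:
$T{\left(J,F \right)} = 2 F \left(8 + J\right)$ ($T{\left(J,F \right)} = \left(8 + J\right) 2 F = 2 F \left(8 + J\right)$)
$V{\left(Y,K \right)} = \frac{1}{12}$ ($V{\left(Y,K \right)} = \frac{1}{-1 + 13} = \frac{1}{12}$)
$\left(T{\left(13,11 \right)} + V{\left(13,-10 \right)}\right)^{2} = \left(2 \cdot 11 \left(8 + 13\right) + \frac{1}{12}\right)^{2} = \left(2 \cdot 11 \cdot 21 + \frac{1}{12}\right)^{2} = \left(462 + \frac{1}{12}\right)^{2} = \left(\frac{5545}{12}\right)^{2} = \frac{30747025}{144}$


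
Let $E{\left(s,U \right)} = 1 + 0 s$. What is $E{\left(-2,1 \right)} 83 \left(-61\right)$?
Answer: $-5063$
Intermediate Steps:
$E{\left(s,U \right)} = 1$ ($E{\left(s,U \right)} = 1 + 0 = 1$)
$E{\left(-2,1 \right)} 83 \left(-61\right) = 1 \cdot 83 \left(-61\right) = 83 \left(-61\right) = -5063$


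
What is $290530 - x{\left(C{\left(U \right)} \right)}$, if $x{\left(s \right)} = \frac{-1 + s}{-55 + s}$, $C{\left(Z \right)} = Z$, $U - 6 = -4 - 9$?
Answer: $\frac{9006426}{31} \approx 2.9053 \cdot 10^{5}$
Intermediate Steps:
$U = -7$ ($U = 6 - 13 = -7$)
$x{\left(s \right)} = \frac{-1 + s}{-55 + s}$
$290530 - x{\left(C{\left(U \right)} \right)} = 290530 - \frac{-1 - 7}{-55 - 7} = 290530 - \frac{1}{-62} \left(-8\right) = 290530 - \left(- \frac{1}{62}\right) \left(-8\right) = 290530 - \frac{4}{31} = \frac{9006426}{31}$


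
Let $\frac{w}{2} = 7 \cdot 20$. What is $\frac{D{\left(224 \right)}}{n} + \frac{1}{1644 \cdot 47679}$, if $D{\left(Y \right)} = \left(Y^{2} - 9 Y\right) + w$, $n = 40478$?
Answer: $\frac{1898467184959}{1586419361964} \approx 1.1967$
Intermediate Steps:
$w = 280$ ($w = 2 \cdot 7 \cdot 20 = 2 \cdot 140 = 280$)
$D{\left(Y \right)} = 280 + Y^{2} - 9 Y$ ($D{\left(Y \right)} = \left(Y^{2} - 9 Y\right) + 280 = 280 + Y^{2} - 9 Y$)
$\frac{D{\left(224 \right)}}{n} + \frac{1}{1644 \cdot 47679} = \frac{280 + 224^{2} - 2016}{40478} + \frac{1}{1644 \cdot 47679} = \left(280 + 50176 - 2016\right) \frac{1}{40478} + \frac{1}{1644} \cdot \frac{1}{47679} = 48440 \cdot \frac{1}{40478} + \frac{1}{78384276} = \frac{24220}{20239} + \frac{1}{78384276} = \frac{1898467184959}{1586419361964}$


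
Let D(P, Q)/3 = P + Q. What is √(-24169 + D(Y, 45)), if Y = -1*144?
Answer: I*√24466 ≈ 156.42*I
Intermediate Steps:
Y = -144
D(P, Q) = 3*P + 3*Q (D(P, Q) = 3*(P + Q) = 3*P + 3*Q)
√(-24169 + D(Y, 45)) = √(-24169 + (3*(-144) + 3*45)) = √(-24169 + (-432 + 135)) = √(-24169 - 297) = √(-24466) = I*√24466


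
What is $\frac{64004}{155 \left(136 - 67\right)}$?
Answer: $\frac{64004}{10695} \approx 5.9845$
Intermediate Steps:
$\frac{64004}{155 \left(136 - 67\right)} = \frac{64004}{155 \cdot 69} = \frac{64004}{10695}$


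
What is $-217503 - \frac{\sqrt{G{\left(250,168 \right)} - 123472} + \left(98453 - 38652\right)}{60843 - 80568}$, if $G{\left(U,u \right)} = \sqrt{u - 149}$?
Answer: $- \frac{4290186874}{19725} + \frac{i \sqrt{123472 - \sqrt{19}}}{19725} \approx -2.175 \cdot 10^{5} + 0.017814 i$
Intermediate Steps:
$G{\left(U,u \right)} = \sqrt{-149 + u}$
$-217503 - \frac{\sqrt{G{\left(250,168 \right)} - 123472} + \left(98453 - 38652\right)}{60843 - 80568} = -217503 - \frac{\sqrt{\sqrt{-149 + 168} - 123472} + \left(98453 - 38652\right)}{60843 - 80568} = -217503 - \frac{\sqrt{\sqrt{19} - 123472} + \left(98453 - 38652\right)}{-19725} = -217503 - \left(\sqrt{-123472 + \sqrt{19}} + 59801\right) \left(- \frac{1}{19725}\right) = -217503 - \left(59801 + \sqrt{-123472 + \sqrt{19}}\right) \left(- \frac{1}{19725}\right) = -217503 - \left(- \frac{59801}{19725} - \frac{\sqrt{-123472 + \sqrt{19}}}{19725}\right) = -217503 + \left(\frac{59801}{19725} + \frac{\sqrt{-123472 + \sqrt{19}}}{19725}\right) = - \frac{4290186874}{19725} + \frac{\sqrt{-123472 + \sqrt{19}}}{19725}$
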